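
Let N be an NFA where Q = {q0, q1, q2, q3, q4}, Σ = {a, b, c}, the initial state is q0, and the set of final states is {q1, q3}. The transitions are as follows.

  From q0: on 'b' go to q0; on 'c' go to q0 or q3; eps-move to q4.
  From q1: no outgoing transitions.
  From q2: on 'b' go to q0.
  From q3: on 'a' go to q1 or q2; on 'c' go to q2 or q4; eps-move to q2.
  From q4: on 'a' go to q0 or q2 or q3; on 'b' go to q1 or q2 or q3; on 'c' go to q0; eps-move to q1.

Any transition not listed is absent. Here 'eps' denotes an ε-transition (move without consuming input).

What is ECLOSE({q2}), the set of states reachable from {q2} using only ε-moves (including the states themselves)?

Begin with {q2}.
No ε-moves leave this set, so the closure equals the set itself.

{q2}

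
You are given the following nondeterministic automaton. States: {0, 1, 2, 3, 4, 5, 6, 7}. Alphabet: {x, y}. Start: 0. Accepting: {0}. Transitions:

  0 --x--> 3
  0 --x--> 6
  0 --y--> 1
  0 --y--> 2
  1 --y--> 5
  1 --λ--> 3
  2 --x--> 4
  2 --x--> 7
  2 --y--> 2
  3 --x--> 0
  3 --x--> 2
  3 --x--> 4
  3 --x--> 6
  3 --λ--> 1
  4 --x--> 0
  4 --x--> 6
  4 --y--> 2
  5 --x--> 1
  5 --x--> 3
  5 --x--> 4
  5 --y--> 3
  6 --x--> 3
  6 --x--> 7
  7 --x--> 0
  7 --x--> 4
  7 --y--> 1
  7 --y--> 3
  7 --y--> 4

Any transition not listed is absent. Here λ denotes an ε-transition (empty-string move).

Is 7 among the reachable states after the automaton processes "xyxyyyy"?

No

Start in {0}.
Read 'x': {0} → {1, 3, 6}.
Read 'y': {1, 3, 6} → {5}.
Read 'x': {5} → {1, 3, 4}.
Read 'y': {1, 3, 4} → {2, 5}.
Read 'y': {2, 5} → {1, 2, 3}.
Read 'y': {1, 2, 3} → {2, 5}.
Read 'y': {2, 5} → {1, 2, 3}.
State 7 is not in {1, 2, 3}.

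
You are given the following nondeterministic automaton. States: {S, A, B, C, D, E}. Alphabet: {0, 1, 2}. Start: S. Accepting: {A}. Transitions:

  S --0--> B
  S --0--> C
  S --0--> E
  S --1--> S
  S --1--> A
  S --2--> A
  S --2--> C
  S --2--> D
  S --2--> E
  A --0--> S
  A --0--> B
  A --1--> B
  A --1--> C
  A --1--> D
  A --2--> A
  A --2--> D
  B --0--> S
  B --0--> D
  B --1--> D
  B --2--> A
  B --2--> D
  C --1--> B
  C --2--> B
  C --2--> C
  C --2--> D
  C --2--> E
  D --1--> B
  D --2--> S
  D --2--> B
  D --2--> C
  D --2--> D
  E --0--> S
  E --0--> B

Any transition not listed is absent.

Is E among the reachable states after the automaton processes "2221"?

No

Start in {S}.
Read '2': {S} → {A, C, D, E}.
Read '2': {A, C, D, E} → {S, A, B, C, D, E}.
Read '2': {S, A, B, C, D, E} → {S, A, B, C, D, E}.
Read '1': {S, A, B, C, D, E} → {S, A, B, C, D}.
State E is not in {S, A, B, C, D}.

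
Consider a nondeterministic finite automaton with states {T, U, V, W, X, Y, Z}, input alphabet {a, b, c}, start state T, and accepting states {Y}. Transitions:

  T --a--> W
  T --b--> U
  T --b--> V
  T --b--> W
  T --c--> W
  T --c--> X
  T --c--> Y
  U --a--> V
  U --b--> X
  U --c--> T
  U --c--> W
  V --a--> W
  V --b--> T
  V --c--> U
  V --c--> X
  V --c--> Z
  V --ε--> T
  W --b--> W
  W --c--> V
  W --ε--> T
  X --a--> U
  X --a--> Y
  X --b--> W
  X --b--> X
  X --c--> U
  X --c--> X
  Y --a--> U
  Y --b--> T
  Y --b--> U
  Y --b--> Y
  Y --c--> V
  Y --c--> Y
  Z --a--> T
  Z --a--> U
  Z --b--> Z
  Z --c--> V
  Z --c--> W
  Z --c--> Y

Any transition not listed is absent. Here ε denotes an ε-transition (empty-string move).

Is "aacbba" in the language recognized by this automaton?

Yes

Start in {T}.
Read 'a': {T} → {T, W}.
Read 'a': {T, W} → {T, W}.
Read 'c': {T, W} → {T, V, W, X, Y}.
Read 'b': {T, V, W, X, Y} → {T, U, V, W, X, Y}.
Read 'b': {T, U, V, W, X, Y} → {T, U, V, W, X, Y}.
Read 'a': {T, U, V, W, X, Y} → {T, U, V, W, Y}.
The final set {T, U, V, W, Y} contains the accepting state Y.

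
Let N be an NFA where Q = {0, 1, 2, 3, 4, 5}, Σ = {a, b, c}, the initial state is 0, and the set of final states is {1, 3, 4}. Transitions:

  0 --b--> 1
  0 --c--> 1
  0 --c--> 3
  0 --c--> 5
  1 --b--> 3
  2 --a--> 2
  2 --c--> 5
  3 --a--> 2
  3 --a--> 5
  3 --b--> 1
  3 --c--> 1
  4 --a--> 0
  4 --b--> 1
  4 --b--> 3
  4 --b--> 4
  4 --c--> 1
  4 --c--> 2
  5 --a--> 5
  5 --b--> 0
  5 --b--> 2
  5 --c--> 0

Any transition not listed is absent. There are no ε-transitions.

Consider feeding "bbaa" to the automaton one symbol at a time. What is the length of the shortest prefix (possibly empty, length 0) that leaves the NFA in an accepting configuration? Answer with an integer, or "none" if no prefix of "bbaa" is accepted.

Start in {0}.
Read 'b': 0→{1}; now {1}.
None of the earlier sets intersect F, but {1} does.

1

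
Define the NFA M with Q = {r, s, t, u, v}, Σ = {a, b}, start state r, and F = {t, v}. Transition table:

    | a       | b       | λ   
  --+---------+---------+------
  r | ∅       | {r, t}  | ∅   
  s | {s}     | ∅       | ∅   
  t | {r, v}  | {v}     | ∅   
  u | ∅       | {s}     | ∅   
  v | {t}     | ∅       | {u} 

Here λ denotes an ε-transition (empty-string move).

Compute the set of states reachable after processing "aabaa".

∅

Start in {r}.
Read 'a': r→∅; now ∅.
The set is empty and remains empty for the remaining 4 symbols.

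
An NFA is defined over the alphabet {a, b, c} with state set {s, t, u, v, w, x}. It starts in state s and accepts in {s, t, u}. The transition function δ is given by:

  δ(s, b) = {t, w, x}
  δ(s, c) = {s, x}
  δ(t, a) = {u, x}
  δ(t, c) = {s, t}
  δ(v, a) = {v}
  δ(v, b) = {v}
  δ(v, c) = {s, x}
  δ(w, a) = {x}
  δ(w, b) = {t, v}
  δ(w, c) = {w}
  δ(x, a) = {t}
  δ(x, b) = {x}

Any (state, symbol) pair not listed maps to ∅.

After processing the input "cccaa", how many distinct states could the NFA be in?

2

Start in {s}.
Read 'c': s→{s, x}; now {s, x}.
Read 'c': s→{s, x}, x→∅; now {s, x}.
Read 'c': s→{s, x}, x→∅; now {s, x}.
Read 'a': s→∅, x→{t}; now {t}.
Read 'a': t→{u, x}; now {u, x}.
That set has 2 states.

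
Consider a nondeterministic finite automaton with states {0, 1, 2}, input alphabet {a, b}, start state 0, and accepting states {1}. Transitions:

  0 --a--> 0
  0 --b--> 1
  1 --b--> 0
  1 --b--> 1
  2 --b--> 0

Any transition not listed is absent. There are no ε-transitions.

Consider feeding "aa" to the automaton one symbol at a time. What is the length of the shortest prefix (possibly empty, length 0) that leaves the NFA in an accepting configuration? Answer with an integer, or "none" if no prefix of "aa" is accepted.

none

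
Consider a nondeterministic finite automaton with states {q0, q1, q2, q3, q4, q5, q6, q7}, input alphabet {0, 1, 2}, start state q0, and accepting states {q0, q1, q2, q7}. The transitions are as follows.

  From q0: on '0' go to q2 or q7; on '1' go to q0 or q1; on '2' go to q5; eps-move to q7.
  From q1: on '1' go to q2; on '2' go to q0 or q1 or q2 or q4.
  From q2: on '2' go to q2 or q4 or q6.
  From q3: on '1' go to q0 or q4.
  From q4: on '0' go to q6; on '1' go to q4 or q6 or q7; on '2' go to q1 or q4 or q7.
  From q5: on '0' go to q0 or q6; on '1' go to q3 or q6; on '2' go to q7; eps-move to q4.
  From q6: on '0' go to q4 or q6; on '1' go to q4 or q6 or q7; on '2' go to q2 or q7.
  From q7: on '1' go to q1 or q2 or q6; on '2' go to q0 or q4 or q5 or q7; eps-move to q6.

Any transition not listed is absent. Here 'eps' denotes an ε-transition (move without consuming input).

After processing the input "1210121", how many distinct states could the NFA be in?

7

Start: ε-closure({q0}) = {q0, q6, q7}.
Read '1': q0→{q0, q1}, q6→{q4, q6, q7}, q7→{q1, q2, q6}; now {q0, q1, q2, q4, q6, q7}.
Read '2': q0→{q5}, q1→{q0, q1, q2, q4}, q2→{q2, q4, q6}, q4→{q1, q4, q7}, q6→{q2, q7}, q7→{q0, q4, q5, q7}; now {q0, q1, q2, q4, q5, q6, q7}.
Read '1': q0→{q0, q1}, q1→{q2}, q2→∅, q4→{q4, q6, q7}, q5→{q3, q6}, q6→{q4, q6, q7}, q7→{q1, q2, q6}; now {q0, q1, q2, q3, q4, q6, q7}.
Read '0': q0→{q2, q7}, q1→∅, q2→∅, q3→∅, q4→{q6}, q6→{q4, q6}, q7→∅; now {q2, q4, q6, q7}.
Read '1': q2→∅, q4→{q4, q6, q7}, q6→{q4, q6, q7}, q7→{q1, q2, q6}; now {q1, q2, q4, q6, q7}.
Read '2': q1→{q0, q1, q2, q4}, q2→{q2, q4, q6}, q4→{q1, q4, q7}, q6→{q2, q7}, q7→{q0, q4, q5, q7}; now {q0, q1, q2, q4, q5, q6, q7}.
Read '1': q0→{q0, q1}, q1→{q2}, q2→∅, q4→{q4, q6, q7}, q5→{q3, q6}, q6→{q4, q6, q7}, q7→{q1, q2, q6}; now {q0, q1, q2, q3, q4, q6, q7}.
That set has 7 states.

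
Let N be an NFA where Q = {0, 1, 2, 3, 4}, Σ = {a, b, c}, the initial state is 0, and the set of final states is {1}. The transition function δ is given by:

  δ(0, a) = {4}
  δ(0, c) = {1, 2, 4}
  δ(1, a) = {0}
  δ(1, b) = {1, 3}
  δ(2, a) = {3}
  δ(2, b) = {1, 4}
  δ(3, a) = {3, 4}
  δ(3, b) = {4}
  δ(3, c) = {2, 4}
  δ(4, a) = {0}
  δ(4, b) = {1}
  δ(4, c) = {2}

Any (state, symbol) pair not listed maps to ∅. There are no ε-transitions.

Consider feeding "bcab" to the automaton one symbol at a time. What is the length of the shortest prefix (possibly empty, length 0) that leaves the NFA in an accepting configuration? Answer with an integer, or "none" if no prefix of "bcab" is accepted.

none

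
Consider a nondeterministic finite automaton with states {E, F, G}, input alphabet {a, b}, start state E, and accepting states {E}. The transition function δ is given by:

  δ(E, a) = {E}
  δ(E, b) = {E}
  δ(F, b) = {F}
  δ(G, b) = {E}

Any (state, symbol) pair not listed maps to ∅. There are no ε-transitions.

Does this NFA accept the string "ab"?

Start in {E}.
Read 'a': E→{E}; now {E}.
Read 'b': E→{E}; now {E}.
The final set {E} contains the accepting state E.

Yes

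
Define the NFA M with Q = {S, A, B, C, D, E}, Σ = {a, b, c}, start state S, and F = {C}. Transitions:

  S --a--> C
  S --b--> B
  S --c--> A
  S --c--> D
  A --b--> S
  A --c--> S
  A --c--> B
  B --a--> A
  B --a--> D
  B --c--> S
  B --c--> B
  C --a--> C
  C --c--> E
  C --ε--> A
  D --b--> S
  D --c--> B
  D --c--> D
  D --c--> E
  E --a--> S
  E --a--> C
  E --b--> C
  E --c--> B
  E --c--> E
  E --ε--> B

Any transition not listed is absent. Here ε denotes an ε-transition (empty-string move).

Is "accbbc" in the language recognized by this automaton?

Start in {S}.
Read 'a': {S} → {A, C}.
Read 'c': {A, C} → {S, B, E}.
Read 'c': {S, B, E} → {S, A, B, D, E}.
Read 'b': {S, A, B, D, E} → {S, A, B, C}.
Read 'b': {S, A, B, C} → {S, B}.
Read 'c': {S, B} → {S, A, B, D}.
The final set {S, A, B, D} contains no accepting state.

No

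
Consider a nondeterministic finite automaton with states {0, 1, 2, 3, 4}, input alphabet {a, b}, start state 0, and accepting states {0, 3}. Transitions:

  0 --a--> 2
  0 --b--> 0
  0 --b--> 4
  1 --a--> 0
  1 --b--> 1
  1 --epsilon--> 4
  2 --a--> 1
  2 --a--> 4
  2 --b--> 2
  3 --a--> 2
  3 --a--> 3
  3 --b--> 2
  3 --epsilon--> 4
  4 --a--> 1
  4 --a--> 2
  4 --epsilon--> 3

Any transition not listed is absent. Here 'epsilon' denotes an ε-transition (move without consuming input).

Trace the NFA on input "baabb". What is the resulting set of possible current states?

{0, 1, 2, 3, 4}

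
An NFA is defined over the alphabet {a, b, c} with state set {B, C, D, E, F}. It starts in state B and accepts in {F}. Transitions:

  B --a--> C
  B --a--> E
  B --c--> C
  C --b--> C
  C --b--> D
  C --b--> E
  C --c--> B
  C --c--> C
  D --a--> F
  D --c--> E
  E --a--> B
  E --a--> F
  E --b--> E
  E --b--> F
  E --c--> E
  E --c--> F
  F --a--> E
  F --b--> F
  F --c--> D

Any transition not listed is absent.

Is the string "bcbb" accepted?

No

Start in {B}.
Read 'b': B→∅; now ∅.
The set is empty and remains empty for the remaining 3 symbols.
The final set ∅ contains no accepting state.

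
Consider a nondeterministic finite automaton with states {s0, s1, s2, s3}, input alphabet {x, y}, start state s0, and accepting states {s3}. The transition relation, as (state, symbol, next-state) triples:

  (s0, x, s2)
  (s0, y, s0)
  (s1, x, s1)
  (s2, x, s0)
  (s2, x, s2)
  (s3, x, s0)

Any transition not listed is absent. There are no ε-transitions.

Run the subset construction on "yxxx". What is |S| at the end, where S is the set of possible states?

2

Start in {s0}.
Read 'y': {s0} → {s0}.
Read 'x': {s0} → {s2}.
Read 'x': {s2} → {s0, s2}.
Read 'x': {s0, s2} → {s0, s2}.
That set has 2 states.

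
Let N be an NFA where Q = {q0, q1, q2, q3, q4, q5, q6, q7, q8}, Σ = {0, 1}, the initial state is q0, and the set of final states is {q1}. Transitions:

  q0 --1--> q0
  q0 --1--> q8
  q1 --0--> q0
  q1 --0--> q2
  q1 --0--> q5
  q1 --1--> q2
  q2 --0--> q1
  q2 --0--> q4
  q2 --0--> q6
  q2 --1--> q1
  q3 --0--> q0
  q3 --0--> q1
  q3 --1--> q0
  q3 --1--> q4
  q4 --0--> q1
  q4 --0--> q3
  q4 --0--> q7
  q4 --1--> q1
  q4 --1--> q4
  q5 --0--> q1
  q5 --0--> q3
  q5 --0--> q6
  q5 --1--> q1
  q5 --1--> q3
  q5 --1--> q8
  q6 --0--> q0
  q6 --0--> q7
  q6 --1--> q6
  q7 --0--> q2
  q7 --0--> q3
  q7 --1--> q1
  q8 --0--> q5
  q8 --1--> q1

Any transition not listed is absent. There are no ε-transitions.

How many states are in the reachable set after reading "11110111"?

6

Start in {q0}.
Read '1': q0→{q0, q8}; now {q0, q8}.
Read '1': q0→{q0, q8}, q8→{q1}; now {q0, q1, q8}.
Read '1': q0→{q0, q8}, q1→{q2}, q8→{q1}; now {q0, q1, q2, q8}.
Read '1': q0→{q0, q8}, q1→{q2}, q2→{q1}, q8→{q1}; now {q0, q1, q2, q8}.
Read '0': q0→∅, q1→{q0, q2, q5}, q2→{q1, q4, q6}, q8→{q5}; now {q0, q1, q2, q4, q5, q6}.
Read '1': q0→{q0, q8}, q1→{q2}, q2→{q1}, q4→{q1, q4}, q5→{q1, q3, q8}, q6→{q6}; now {q0, q1, q2, q3, q4, q6, q8}.
Read '1': q0→{q0, q8}, q1→{q2}, q2→{q1}, q3→{q0, q4}, q4→{q1, q4}, q6→{q6}, q8→{q1}; now {q0, q1, q2, q4, q6, q8}.
Read '1': q0→{q0, q8}, q1→{q2}, q2→{q1}, q4→{q1, q4}, q6→{q6}, q8→{q1}; now {q0, q1, q2, q4, q6, q8}.
That set has 6 states.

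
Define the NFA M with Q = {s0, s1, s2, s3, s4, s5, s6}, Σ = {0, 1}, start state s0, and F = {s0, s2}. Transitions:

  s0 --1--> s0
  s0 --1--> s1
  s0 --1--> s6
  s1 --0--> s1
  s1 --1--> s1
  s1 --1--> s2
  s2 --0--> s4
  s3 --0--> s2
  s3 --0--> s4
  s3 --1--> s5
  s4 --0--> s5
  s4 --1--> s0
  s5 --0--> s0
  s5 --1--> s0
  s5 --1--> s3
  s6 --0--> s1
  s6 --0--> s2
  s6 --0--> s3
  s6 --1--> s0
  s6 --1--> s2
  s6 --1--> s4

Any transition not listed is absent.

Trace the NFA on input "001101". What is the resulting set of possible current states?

∅

Start in {s0}.
Read '0': s0→∅; now ∅.
The set is empty and remains empty for the remaining 5 symbols.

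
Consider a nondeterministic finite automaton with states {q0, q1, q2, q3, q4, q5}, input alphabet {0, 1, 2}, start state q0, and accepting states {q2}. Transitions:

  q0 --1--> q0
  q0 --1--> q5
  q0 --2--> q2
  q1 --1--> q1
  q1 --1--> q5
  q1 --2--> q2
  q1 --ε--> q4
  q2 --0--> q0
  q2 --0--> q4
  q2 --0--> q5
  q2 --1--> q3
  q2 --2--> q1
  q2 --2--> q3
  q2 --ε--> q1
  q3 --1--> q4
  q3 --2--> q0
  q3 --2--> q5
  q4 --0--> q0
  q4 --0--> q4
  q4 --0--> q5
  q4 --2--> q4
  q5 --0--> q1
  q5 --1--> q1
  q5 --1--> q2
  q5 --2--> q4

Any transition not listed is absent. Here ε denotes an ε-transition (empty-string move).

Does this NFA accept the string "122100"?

Start in {q0}.
Read '1': {q0} → {q0, q5}.
Read '2': {q0, q5} → {q1, q2, q4}.
Read '2': {q1, q2, q4} → {q1, q2, q3, q4}.
Read '1': {q1, q2, q3, q4} → {q1, q3, q4, q5}.
Read '0': {q1, q3, q4, q5} → {q0, q1, q4, q5}.
Read '0': {q0, q1, q4, q5} → {q0, q1, q4, q5}.
The final set {q0, q1, q4, q5} contains no accepting state.

No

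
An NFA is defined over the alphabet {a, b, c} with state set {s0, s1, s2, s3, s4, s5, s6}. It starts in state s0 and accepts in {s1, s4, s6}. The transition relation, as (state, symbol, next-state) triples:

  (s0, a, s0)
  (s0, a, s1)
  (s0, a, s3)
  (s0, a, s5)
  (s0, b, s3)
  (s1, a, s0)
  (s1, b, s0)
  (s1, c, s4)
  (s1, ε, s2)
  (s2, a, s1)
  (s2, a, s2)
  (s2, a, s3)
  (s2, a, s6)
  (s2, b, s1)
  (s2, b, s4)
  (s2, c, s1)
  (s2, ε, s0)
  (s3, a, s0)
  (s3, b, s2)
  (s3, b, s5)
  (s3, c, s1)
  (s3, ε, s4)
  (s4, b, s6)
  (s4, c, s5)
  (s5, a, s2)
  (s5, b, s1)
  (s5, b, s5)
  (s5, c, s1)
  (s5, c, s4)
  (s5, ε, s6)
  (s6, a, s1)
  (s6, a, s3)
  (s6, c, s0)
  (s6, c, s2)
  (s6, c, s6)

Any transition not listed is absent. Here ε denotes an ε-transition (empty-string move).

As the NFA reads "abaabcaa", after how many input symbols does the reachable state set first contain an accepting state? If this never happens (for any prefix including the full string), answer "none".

1

Start in {s0}.
Read 'a': {s0} → {s0, s1, s2, s3, s4, s5, s6}.
None of the earlier sets intersect F, but {s0, s1, s2, s3, s4, s5, s6} does.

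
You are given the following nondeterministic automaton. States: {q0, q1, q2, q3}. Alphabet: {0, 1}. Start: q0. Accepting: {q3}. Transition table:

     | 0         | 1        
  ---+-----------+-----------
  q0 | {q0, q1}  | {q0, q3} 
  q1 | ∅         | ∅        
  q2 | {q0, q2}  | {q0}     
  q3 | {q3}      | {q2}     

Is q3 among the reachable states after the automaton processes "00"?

No

Start in {q0}.
Read '0': q0→{q0, q1}; now {q0, q1}.
Read '0': q0→{q0, q1}, q1→∅; now {q0, q1}.
State q3 is not in {q0, q1}.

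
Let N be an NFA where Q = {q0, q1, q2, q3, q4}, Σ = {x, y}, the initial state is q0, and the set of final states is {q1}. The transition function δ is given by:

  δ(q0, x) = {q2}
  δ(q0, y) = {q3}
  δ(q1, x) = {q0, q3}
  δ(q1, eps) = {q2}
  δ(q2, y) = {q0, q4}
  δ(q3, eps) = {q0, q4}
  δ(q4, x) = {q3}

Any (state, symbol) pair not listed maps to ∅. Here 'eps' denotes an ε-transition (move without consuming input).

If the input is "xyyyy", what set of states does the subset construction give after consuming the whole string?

Start in {q0}.
Read 'x': {q0} → {q2}.
Read 'y': {q2} → {q0, q4}.
Read 'y': {q0, q4} → {q0, q3, q4}.
Read 'y': {q0, q3, q4} → {q0, q3, q4}.
Read 'y': {q0, q3, q4} → {q0, q3, q4}.

{q0, q3, q4}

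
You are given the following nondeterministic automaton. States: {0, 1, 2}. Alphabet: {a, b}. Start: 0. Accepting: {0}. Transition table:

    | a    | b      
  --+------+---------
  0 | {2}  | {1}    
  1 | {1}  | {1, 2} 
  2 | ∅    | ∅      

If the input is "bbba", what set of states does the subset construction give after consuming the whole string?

{1}

Start in {0}.
Read 'b': {0} → {1}.
Read 'b': {1} → {1, 2}.
Read 'b': {1, 2} → {1, 2}.
Read 'a': {1, 2} → {1}.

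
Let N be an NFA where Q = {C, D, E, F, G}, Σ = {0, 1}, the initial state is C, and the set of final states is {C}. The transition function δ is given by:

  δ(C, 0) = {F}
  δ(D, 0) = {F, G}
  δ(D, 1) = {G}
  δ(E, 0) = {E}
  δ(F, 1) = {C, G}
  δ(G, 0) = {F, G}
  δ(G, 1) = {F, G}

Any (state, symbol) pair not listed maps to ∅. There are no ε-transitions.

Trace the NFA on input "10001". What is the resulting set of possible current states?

∅

Start in {C}.
Read '1': {C} → ∅.
The set is empty and remains empty for the remaining 4 symbols.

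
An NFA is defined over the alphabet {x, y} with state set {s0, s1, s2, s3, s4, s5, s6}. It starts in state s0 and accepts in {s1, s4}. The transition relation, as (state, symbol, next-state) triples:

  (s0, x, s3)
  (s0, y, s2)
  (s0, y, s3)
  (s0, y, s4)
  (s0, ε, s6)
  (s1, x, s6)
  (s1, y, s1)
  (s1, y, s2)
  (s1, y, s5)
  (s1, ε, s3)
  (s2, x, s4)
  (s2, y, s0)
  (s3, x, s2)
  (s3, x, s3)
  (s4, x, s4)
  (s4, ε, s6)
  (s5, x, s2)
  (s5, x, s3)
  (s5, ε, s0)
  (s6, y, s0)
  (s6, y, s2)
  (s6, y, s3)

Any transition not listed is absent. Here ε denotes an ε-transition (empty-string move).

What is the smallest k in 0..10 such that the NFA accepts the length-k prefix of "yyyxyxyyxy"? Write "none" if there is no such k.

1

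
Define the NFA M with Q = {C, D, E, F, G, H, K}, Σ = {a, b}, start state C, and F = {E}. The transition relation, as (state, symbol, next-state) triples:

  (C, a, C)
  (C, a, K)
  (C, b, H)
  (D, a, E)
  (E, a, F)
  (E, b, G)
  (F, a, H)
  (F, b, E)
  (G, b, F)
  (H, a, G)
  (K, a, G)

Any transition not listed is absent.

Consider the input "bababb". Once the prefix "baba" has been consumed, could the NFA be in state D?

Start in {C}.
Read 'b': C→{H}; now {H}.
Read 'a': H→{G}; now {G}.
Read 'b': G→{F}; now {F}.
Read 'a': F→{H}; now {H}.
State D is not in {H}.

No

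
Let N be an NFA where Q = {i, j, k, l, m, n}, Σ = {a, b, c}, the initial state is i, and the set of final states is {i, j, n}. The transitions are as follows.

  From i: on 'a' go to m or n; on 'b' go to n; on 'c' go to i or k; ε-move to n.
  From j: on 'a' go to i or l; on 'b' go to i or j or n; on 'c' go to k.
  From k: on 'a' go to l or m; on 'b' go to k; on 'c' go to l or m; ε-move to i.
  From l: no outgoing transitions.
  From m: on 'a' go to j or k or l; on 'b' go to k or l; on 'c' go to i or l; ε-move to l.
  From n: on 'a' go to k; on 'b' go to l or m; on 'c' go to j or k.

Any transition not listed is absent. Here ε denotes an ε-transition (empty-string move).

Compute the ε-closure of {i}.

{i, n}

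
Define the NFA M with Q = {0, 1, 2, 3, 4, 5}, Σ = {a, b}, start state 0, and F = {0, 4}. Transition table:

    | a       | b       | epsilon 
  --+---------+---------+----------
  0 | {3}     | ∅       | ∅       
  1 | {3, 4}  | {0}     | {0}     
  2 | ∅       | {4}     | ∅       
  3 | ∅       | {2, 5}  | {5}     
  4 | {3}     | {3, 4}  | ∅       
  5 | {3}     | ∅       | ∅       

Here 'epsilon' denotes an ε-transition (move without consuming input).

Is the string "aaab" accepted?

No

Start in {0}.
Read 'a': {0} → {3, 5}.
Read 'a': {3, 5} → {3, 5}.
Read 'a': {3, 5} → {3, 5}.
Read 'b': {3, 5} → {2, 5}.
The final set {2, 5} contains no accepting state.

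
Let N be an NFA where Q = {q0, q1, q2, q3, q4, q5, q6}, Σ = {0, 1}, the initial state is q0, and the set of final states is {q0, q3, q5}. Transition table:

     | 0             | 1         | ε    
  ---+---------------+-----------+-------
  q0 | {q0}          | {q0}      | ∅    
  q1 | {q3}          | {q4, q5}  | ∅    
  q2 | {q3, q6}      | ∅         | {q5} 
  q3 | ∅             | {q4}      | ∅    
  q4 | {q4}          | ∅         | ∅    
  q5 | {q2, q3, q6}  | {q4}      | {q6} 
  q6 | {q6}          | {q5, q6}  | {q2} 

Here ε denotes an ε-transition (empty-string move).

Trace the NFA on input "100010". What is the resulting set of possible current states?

{q0}

Start in {q0}.
Read '1': q0→{q0}; now {q0}.
Read '0': q0→{q0}; now {q0}.
Read '0': q0→{q0}; now {q0}.
Read '0': q0→{q0}; now {q0}.
Read '1': q0→{q0}; now {q0}.
Read '0': q0→{q0}; now {q0}.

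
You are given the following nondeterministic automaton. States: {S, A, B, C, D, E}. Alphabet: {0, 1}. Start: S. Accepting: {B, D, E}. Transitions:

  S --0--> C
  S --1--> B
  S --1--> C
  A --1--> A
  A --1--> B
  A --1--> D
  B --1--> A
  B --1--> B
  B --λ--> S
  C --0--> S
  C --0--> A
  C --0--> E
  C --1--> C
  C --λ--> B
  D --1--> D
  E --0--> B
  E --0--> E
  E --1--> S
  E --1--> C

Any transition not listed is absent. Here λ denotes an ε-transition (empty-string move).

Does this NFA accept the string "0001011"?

Yes

Start in {S}.
Read '0': {S} → {S, B, C}.
Read '0': {S, B, C} → {S, A, B, C, E}.
Read '0': {S, A, B, C, E} → {S, A, B, C, E}.
Read '1': {S, A, B, C, E} → {S, A, B, C, D}.
Read '0': {S, A, B, C, D} → {S, A, B, C, E}.
Read '1': {S, A, B, C, E} → {S, A, B, C, D}.
Read '1': {S, A, B, C, D} → {S, A, B, C, D}.
The final set {S, A, B, C, D} contains the accepting states B, D.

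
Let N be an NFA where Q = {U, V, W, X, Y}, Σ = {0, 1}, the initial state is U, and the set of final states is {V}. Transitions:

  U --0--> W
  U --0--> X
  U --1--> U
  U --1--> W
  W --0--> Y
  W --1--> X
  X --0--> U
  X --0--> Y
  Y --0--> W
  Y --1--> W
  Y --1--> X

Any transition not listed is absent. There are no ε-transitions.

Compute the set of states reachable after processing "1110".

Start in {U}.
Read '1': U→{U, W}; now {U, W}.
Read '1': U→{U, W}, W→{X}; now {U, W, X}.
Read '1': U→{U, W}, W→{X}, X→∅; now {U, W, X}.
Read '0': U→{W, X}, W→{Y}, X→{U, Y}; now {U, W, X, Y}.

{U, W, X, Y}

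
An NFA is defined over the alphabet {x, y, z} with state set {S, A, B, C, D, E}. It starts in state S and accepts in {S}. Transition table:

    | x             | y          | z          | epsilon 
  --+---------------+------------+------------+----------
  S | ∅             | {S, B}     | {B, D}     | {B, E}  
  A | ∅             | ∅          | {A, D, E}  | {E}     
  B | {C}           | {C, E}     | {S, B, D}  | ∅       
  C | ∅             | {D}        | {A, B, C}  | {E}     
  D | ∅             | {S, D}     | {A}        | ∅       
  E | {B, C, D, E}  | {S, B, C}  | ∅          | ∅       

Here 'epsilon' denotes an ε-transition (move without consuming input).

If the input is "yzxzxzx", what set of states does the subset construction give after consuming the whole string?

{B, C, D, E}

Start: ε-closure({S}) = {S, B, E}.
Read 'y': {S, B, E} → {S, B, C, E}.
Read 'z': {S, B, C, E} → {S, A, B, C, D, E}.
Read 'x': {S, A, B, C, D, E} → {B, C, D, E}.
Read 'z': {B, C, D, E} → {S, A, B, C, D, E}.
Read 'x': {S, A, B, C, D, E} → {B, C, D, E}.
Read 'z': {B, C, D, E} → {S, A, B, C, D, E}.
Read 'x': {S, A, B, C, D, E} → {B, C, D, E}.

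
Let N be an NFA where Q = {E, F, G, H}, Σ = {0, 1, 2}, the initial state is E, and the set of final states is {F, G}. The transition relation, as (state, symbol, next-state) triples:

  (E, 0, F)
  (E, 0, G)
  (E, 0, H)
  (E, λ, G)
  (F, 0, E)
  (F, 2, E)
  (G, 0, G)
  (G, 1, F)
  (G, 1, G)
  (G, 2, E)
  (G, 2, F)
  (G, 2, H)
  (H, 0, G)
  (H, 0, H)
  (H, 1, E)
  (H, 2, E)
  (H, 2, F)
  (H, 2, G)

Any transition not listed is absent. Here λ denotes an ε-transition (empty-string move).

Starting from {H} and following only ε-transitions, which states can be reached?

{H}

Begin with {H}.
No ε-moves leave this set, so the closure equals the set itself.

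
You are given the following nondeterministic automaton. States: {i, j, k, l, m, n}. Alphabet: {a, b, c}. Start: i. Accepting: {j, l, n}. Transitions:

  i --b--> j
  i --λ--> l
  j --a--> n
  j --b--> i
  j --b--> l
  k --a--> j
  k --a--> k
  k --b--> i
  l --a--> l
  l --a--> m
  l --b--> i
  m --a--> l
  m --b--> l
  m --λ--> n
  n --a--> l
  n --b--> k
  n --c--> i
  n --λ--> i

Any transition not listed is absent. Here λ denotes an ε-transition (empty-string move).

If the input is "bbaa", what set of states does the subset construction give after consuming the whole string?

{i, l, m, n}

Start: ε-closure({i}) = {i, l}.
Read 'b': i→{j}, l→{i}; union {i, j}; ε-closure = {i, j, l}.
Read 'b': i→{j}, j→{i, l}, l→{i}; now {i, j, l}.
Read 'a': i→∅, j→{n}, l→{l, m}; union {l, m, n}; ε-closure = {i, l, m, n}.
Read 'a': i→∅, l→{l, m}, m→{l}, n→{l}; union {l, m}; ε-closure = {i, l, m, n}.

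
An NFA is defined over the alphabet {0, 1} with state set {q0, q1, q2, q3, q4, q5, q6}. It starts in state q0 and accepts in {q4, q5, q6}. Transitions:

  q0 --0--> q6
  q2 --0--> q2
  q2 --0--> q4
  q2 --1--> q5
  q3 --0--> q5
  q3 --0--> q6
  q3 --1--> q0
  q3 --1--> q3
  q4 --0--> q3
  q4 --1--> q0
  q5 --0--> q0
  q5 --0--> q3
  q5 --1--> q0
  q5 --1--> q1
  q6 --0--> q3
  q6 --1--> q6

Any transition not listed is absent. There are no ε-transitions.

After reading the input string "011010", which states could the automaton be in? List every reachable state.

{q5, q6}

Start in {q0}.
Read '0': {q0} → {q6}.
Read '1': {q6} → {q6}.
Read '1': {q6} → {q6}.
Read '0': {q6} → {q3}.
Read '1': {q3} → {q0, q3}.
Read '0': {q0, q3} → {q5, q6}.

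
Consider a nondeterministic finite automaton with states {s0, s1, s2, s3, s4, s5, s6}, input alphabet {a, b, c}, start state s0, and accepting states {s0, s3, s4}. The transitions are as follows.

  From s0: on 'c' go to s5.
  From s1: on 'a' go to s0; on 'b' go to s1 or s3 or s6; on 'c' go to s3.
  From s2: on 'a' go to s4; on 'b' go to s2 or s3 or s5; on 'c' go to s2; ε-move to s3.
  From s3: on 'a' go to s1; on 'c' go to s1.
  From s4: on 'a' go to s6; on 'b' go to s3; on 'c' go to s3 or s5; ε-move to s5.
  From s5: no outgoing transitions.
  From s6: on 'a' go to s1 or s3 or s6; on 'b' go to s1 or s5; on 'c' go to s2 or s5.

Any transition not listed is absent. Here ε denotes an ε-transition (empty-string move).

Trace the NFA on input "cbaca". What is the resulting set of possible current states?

Start in {s0}.
Read 'c': s0→{s5}; now {s5}.
Read 'b': s5→∅; now ∅.
The set is empty and remains empty for the remaining 3 symbols.

∅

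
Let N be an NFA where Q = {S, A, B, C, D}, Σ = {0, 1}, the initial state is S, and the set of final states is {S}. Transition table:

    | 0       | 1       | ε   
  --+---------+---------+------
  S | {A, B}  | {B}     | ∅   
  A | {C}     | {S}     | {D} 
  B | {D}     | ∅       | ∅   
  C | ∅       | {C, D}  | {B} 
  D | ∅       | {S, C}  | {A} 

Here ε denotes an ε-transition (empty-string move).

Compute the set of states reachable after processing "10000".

{B, C}

Start in {S}.
Read '1': {S} → {B}.
Read '0': {B} → {A, D}.
Read '0': {A, D} → {B, C}.
Read '0': {B, C} → {A, D}.
Read '0': {A, D} → {B, C}.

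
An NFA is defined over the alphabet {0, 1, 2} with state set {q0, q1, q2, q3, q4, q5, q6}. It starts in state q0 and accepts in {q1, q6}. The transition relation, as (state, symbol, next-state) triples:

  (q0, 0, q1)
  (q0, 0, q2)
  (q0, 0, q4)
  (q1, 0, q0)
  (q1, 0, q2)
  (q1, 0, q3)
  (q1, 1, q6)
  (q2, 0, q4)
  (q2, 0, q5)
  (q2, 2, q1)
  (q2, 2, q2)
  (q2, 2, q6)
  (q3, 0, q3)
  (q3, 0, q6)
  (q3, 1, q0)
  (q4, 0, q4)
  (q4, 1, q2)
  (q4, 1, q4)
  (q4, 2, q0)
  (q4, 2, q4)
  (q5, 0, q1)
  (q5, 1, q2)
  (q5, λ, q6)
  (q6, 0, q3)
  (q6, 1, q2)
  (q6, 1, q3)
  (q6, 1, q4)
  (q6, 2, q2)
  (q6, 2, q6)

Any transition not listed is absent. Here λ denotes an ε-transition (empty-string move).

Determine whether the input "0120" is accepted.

Yes

Start in {q0}.
Read '0': {q0} → {q1, q2, q4}.
Read '1': {q1, q2, q4} → {q2, q4, q6}.
Read '2': {q2, q4, q6} → {q0, q1, q2, q4, q6}.
Read '0': {q0, q1, q2, q4, q6} → {q0, q1, q2, q3, q4, q5, q6}.
The final set {q0, q1, q2, q3, q4, q5, q6} contains the accepting states q1, q6.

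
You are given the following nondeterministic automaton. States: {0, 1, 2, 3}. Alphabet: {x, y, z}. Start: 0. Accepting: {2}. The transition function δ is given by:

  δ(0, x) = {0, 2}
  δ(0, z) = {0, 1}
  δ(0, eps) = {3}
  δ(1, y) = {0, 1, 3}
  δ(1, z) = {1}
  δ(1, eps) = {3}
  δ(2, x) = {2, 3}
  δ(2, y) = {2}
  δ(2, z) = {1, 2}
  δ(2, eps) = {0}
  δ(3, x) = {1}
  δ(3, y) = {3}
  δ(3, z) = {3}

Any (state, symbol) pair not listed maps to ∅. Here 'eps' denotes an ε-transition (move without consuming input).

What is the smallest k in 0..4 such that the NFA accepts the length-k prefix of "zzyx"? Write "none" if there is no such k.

Start: ε-closure({0}) = {0, 3}.
Read 'z': 0→{0, 1}, 3→{3}; now {0, 1, 3}.
Read 'z': 0→{0, 1}, 1→{1}, 3→{3}; now {0, 1, 3}.
Read 'y': 0→∅, 1→{0, 1, 3}, 3→{3}; now {0, 1, 3}.
Read 'x': 0→{0, 2}, 1→∅, 3→{1}; union {0, 1, 2}; ε-closure = {0, 1, 2, 3}.
None of the earlier sets intersect F, but {0, 1, 2, 3} does.

4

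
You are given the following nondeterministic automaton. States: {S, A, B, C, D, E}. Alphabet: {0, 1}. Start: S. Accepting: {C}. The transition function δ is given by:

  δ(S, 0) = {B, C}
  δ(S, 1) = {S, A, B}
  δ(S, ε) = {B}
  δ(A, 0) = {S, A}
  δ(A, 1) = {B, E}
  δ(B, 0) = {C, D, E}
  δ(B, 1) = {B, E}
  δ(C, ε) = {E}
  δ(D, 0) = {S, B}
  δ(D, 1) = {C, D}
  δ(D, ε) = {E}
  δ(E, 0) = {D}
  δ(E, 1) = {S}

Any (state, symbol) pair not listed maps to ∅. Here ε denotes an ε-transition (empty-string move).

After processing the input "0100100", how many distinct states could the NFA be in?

Start: ε-closure({S}) = {S, B}.
Read '0': {S, B} → {B, C, D, E}.
Read '1': {B, C, D, E} → {S, B, C, D, E}.
Read '0': {S, B, C, D, E} → {S, B, C, D, E}.
Read '0': {S, B, C, D, E} → {S, B, C, D, E}.
Read '1': {S, B, C, D, E} → {S, A, B, C, D, E}.
Read '0': {S, A, B, C, D, E} → {S, A, B, C, D, E}.
Read '0': {S, A, B, C, D, E} → {S, A, B, C, D, E}.
That set has 6 states.

6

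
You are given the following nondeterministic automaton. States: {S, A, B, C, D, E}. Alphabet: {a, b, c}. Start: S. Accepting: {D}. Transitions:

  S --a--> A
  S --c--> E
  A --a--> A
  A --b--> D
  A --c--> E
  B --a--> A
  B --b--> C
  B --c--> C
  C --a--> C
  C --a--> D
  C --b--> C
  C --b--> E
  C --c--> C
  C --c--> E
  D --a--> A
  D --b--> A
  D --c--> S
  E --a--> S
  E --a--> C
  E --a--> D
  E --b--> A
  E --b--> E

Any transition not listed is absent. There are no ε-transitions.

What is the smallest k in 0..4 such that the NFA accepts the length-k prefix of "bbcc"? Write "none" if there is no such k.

Start in {S}.
Read 'b': {S} → ∅.
The set is empty and remains empty for the remaining 3 symbols.
No reachable set along the way intersects F.

none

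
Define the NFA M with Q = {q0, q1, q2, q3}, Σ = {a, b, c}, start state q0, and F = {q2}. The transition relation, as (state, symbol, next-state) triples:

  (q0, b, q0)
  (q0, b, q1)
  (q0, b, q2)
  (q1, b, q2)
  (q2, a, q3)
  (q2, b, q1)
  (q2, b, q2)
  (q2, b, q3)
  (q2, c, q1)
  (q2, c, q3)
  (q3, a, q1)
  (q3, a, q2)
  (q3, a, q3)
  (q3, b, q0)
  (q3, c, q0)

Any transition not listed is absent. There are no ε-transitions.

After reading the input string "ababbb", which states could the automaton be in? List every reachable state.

Start in {q0}.
Read 'a': q0→∅; now ∅.
The set is empty and remains empty for the remaining 5 symbols.

∅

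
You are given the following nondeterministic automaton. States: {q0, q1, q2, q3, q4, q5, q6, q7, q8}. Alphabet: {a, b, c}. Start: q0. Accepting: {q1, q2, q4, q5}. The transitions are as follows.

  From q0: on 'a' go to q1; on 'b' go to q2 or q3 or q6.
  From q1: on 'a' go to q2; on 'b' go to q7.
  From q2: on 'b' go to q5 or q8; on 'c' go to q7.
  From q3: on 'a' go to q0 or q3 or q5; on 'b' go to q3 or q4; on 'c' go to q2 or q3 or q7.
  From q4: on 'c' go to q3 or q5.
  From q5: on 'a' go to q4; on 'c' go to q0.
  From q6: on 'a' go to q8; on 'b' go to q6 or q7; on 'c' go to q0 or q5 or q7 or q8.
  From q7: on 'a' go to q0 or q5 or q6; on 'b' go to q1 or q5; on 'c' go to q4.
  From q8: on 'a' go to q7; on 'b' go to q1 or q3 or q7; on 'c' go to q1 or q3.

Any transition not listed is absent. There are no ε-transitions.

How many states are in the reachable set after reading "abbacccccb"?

7

Start in {q0}.
Read 'a': q0→{q1}; now {q1}.
Read 'b': q1→{q7}; now {q7}.
Read 'b': q7→{q1, q5}; now {q1, q5}.
Read 'a': q1→{q2}, q5→{q4}; now {q2, q4}.
Read 'c': q2→{q7}, q4→{q3, q5}; now {q3, q5, q7}.
Read 'c': q3→{q2, q3, q7}, q5→{q0}, q7→{q4}; now {q0, q2, q3, q4, q7}.
Read 'c': q0→∅, q2→{q7}, q3→{q2, q3, q7}, q4→{q3, q5}, q7→{q4}; now {q2, q3, q4, q5, q7}.
Read 'c': q2→{q7}, q3→{q2, q3, q7}, q4→{q3, q5}, q5→{q0}, q7→{q4}; now {q0, q2, q3, q4, q5, q7}.
Read 'c': q0→∅, q2→{q7}, q3→{q2, q3, q7}, q4→{q3, q5}, q5→{q0}, q7→{q4}; now {q0, q2, q3, q4, q5, q7}.
Read 'b': q0→{q2, q3, q6}, q2→{q5, q8}, q3→{q3, q4}, q4→∅, q5→∅, q7→{q1, q5}; now {q1, q2, q3, q4, q5, q6, q8}.
That set has 7 states.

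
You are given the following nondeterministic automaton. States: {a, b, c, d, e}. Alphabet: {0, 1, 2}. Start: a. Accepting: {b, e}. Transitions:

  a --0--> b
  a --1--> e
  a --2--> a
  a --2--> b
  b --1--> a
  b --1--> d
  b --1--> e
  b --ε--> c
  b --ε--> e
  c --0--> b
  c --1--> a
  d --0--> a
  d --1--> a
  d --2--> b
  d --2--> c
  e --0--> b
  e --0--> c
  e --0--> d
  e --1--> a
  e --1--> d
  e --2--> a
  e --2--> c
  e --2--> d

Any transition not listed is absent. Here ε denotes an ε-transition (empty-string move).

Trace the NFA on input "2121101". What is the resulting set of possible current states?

Start in {a}.
Read '2': {a} → {a, b, c, e}.
Read '1': {a, b, c, e} → {a, d, e}.
Read '2': {a, d, e} → {a, b, c, d, e}.
Read '1': {a, b, c, d, e} → {a, d, e}.
Read '1': {a, d, e} → {a, d, e}.
Read '0': {a, d, e} → {a, b, c, d, e}.
Read '1': {a, b, c, d, e} → {a, d, e}.

{a, d, e}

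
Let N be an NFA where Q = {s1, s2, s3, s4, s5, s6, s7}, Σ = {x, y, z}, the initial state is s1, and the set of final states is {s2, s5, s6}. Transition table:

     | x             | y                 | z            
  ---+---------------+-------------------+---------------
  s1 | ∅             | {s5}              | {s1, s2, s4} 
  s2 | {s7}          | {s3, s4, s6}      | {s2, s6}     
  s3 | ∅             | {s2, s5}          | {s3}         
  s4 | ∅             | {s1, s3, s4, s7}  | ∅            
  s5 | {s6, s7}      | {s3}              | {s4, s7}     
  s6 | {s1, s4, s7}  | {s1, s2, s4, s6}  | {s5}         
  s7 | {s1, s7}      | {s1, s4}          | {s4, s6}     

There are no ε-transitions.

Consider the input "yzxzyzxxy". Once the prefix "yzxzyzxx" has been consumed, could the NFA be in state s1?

Yes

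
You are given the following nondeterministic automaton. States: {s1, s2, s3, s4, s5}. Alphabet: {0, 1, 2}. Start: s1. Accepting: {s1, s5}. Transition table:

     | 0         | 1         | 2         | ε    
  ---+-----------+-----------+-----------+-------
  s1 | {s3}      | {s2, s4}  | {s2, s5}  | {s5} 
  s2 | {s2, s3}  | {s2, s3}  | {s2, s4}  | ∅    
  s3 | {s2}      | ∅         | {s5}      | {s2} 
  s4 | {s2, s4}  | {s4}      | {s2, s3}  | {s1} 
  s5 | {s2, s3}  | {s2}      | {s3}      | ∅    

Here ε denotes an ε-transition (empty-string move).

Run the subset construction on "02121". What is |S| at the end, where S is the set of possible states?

5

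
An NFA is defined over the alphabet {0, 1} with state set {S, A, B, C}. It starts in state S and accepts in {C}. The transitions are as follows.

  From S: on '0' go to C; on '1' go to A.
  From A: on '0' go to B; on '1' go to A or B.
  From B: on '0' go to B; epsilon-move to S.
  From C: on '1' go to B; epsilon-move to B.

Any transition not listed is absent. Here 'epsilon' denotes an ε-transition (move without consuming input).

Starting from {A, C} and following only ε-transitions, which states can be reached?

Begin with {A, C}.
ε-move C → B; add B.
ε-move B → S; add S.

{S, A, B, C}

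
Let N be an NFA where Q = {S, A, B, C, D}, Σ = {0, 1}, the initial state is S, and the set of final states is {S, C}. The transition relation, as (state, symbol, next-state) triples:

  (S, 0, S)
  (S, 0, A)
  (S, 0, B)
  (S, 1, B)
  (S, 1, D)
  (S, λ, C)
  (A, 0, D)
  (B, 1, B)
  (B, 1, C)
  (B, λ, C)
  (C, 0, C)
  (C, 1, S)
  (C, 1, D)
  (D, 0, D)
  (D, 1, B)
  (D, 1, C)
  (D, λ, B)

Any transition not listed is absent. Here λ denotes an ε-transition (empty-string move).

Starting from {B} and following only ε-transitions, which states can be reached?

{B, C}

Begin with {B}.
ε-move B → C; add C.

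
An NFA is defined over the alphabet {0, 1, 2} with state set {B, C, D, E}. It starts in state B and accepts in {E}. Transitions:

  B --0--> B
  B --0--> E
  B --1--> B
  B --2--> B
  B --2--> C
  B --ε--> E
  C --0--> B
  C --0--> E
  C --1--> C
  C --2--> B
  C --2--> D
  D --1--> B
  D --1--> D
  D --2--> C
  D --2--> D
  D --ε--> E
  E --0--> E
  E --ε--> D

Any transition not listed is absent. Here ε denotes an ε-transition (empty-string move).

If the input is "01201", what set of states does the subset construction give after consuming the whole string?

Start: ε-closure({B}) = {B, D, E}.
Read '0': B→{B, E}, D→∅, E→{E}; union {B, E}; ε-closure = {B, D, E}.
Read '1': B→{B}, D→{B, D}, E→∅; union {B, D}; ε-closure = {B, D, E}.
Read '2': B→{B, C}, D→{C, D}, E→∅; union {B, C, D}; ε-closure = {B, C, D, E}.
Read '0': B→{B, E}, C→{B, E}, D→∅, E→{E}; union {B, E}; ε-closure = {B, D, E}.
Read '1': B→{B}, D→{B, D}, E→∅; union {B, D}; ε-closure = {B, D, E}.

{B, D, E}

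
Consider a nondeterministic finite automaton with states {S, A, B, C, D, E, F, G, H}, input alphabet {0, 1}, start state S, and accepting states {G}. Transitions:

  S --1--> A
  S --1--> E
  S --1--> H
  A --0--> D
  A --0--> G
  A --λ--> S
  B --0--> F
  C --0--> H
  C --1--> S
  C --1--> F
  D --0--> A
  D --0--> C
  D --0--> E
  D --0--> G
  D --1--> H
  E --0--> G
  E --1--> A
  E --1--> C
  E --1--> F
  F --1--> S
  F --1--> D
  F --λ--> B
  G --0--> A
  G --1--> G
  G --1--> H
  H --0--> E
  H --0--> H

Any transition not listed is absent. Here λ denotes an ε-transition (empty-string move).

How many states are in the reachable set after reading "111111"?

8

Start in {S}.
Read '1': S→{A, E, H}; union {A, E, H}; ε-closure = {S, A, E, H}.
Read '1': S→{A, E, H}, A→∅, E→{A, C, F}, H→∅; union {A, C, E, F, H}; ε-closure = {S, A, B, C, E, F, H}.
Read '1': S→{A, E, H}, A→∅, B→∅, C→{S, F}, E→{A, C, F}, F→{S, D}, H→∅; union {S, A, C, D, E, F, H}; ε-closure = {S, A, B, C, D, E, F, H}.
Read '1': S→{A, E, H}, A→∅, B→∅, C→{S, F}, D→{H}, E→{A, C, F}, F→{S, D}, H→∅; union {S, A, C, D, E, F, H}; ε-closure = {S, A, B, C, D, E, F, H}.
Read '1': S→{A, E, H}, A→∅, B→∅, C→{S, F}, D→{H}, E→{A, C, F}, F→{S, D}, H→∅; union {S, A, C, D, E, F, H}; ε-closure = {S, A, B, C, D, E, F, H}.
Read '1': S→{A, E, H}, A→∅, B→∅, C→{S, F}, D→{H}, E→{A, C, F}, F→{S, D}, H→∅; union {S, A, C, D, E, F, H}; ε-closure = {S, A, B, C, D, E, F, H}.
That set has 8 states.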